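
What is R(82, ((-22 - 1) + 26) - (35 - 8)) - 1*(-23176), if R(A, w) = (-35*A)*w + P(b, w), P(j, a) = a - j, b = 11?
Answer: 92021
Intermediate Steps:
R(A, w) = -11 + w - 35*A*w (R(A, w) = (-35*A)*w + (w - 1*11) = -35*A*w + (w - 11) = -35*A*w + (-11 + w) = -11 + w - 35*A*w)
R(82, ((-22 - 1) + 26) - (35 - 8)) - 1*(-23176) = (-11 + (((-22 - 1) + 26) - (35 - 8)) - 35*82*(((-22 - 1) + 26) - (35 - 8))) - 1*(-23176) = (-11 + ((-23 + 26) - 1*27) - 35*82*((-23 + 26) - 1*27)) + 23176 = (-11 + (3 - 27) - 35*82*(3 - 27)) + 23176 = (-11 - 24 - 35*82*(-24)) + 23176 = (-11 - 24 + 68880) + 23176 = 68845 + 23176 = 92021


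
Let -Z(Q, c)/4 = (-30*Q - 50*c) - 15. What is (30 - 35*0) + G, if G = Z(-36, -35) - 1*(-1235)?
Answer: -9995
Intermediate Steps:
Z(Q, c) = 60 + 120*Q + 200*c (Z(Q, c) = -4*((-30*Q - 50*c) - 15) = -4*((-50*c - 30*Q) - 15) = -4*(-15 - 50*c - 30*Q) = 60 + 120*Q + 200*c)
G = -10025 (G = (60 + 120*(-36) + 200*(-35)) - 1*(-1235) = (60 - 4320 - 7000) + 1235 = -11260 + 1235 = -10025)
(30 - 35*0) + G = (30 - 35*0) - 10025 = (30 + 0) - 10025 = 30 - 10025 = -9995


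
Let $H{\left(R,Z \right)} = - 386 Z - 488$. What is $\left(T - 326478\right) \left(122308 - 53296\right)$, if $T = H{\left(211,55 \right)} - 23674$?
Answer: $-25663492440$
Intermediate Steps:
$H{\left(R,Z \right)} = -488 - 386 Z$
$T = -45392$ ($T = \left(-488 - 21230\right) - 23674 = -21718 - 23674 = -45392$)
$\left(T - 326478\right) \left(122308 - 53296\right) = \left(-45392 - 326478\right) \left(122308 - 53296\right) = \left(-371870\right) 69012 = -25663492440$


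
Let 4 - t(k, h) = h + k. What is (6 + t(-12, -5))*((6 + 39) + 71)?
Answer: 3132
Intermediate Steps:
t(k, h) = 4 - h - k (t(k, h) = 4 - (h + k) = 4 + (-h - k) = 4 - h - k)
(6 + t(-12, -5))*((6 + 39) + 71) = (6 + (4 - 1*(-5) - 1*(-12)))*((6 + 39) + 71) = (6 + (4 + 5 + 12))*(45 + 71) = (6 + 21)*116 = 27*116 = 3132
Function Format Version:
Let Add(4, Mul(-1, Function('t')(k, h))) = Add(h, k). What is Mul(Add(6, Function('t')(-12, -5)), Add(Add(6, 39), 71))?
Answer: 3132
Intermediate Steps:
Function('t')(k, h) = Add(4, Mul(-1, h), Mul(-1, k)) (Function('t')(k, h) = Add(4, Mul(-1, Add(h, k))) = Add(4, Add(Mul(-1, h), Mul(-1, k))) = Add(4, Mul(-1, h), Mul(-1, k)))
Mul(Add(6, Function('t')(-12, -5)), Add(Add(6, 39), 71)) = Mul(Add(6, Add(4, Mul(-1, -5), Mul(-1, -12))), Add(Add(6, 39), 71)) = Mul(Add(6, Add(4, 5, 12)), Add(45, 71)) = Mul(Add(6, 21), 116) = Mul(27, 116) = 3132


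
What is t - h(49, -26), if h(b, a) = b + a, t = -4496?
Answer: -4519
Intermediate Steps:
h(b, a) = a + b
t - h(49, -26) = -4496 - (-26 + 49) = -4496 - 1*23 = -4496 - 23 = -4519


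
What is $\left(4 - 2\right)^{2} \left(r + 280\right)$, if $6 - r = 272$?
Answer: $56$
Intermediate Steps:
$r = -266$ ($r = 6 - 272 = -266$)
$\left(4 - 2\right)^{2} \left(r + 280\right) = \left(4 - 2\right)^{2} \left(-266 + 280\right) = 2^{2} \cdot 14 = 4 \cdot 14 = 56$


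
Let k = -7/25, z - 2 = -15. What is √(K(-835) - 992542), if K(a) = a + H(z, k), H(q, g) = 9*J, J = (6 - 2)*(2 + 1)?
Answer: I*√993269 ≈ 996.63*I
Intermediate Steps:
J = 12 (J = 4*3 = 12)
z = -13 (z = 2 - 15 = -13)
k = -7/25 (k = -7*1/25 = -7/25 ≈ -0.28000)
H(q, g) = 108 (H(q, g) = 9*12 = 108)
K(a) = 108 + a (K(a) = a + 108 = 108 + a)
√(K(-835) - 992542) = √((108 - 835) - 992542) = √(-727 - 992542) = √(-993269) = I*√993269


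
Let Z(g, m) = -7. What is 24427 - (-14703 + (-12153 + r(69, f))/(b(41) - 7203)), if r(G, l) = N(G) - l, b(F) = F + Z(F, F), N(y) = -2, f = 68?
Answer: 280510747/7169 ≈ 39128.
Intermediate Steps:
b(F) = -7 + F (b(F) = F - 7 = -7 + F)
r(G, l) = -2 - l
24427 - (-14703 + (-12153 + r(69, f))/(b(41) - 7203)) = 24427 - (-14703 + (-12153 + (-2 - 1*68))/((-7 + 41) - 7203)) = 24427 - (-14703 + (-12153 + (-2 - 68))/(34 - 7203)) = 24427 - (-14703 + (-12153 - 70)/(-7169)) = 24427 - (-14703 - 12223*(-1/7169)) = 24427 - (-14703 + 12223/7169) = 24427 - 1*(-105393584/7169) = 24427 + 105393584/7169 = 280510747/7169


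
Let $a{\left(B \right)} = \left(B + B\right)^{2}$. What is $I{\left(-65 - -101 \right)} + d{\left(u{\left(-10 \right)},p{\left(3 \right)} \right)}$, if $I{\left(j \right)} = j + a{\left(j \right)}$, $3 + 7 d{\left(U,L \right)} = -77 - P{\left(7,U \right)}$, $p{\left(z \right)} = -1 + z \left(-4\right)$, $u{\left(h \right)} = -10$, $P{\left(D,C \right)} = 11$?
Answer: $5207$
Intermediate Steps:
$a{\left(B \right)} = 4 B^{2}$ ($a{\left(B \right)} = \left(2 B\right)^{2} = 4 B^{2}$)
$p{\left(z \right)} = -1 - 4 z$
$d{\left(U,L \right)} = -13$ ($d{\left(U,L \right)} = - \frac{3}{7} + \frac{-77 - 11}{7} = - \frac{3}{7} + \frac{1}{7} \left(-88\right) = - \frac{3}{7} - \frac{88}{7} = -13$)
$I{\left(j \right)} = j + 4 j^{2}$
$I{\left(-65 - -101 \right)} + d{\left(u{\left(-10 \right)},p{\left(3 \right)} \right)} = \left(-65 - -101\right) \left(1 + 4 \left(-65 - -101\right)\right) - 13 = \left(-65 + 101\right) \left(1 + 4 \left(-65 + 101\right)\right) - 13 = 36 \left(1 + 4 \cdot 36\right) - 13 = 36 \left(1 + 144\right) - 13 = 36 \cdot 145 - 13 = 5220 - 13 = 5207$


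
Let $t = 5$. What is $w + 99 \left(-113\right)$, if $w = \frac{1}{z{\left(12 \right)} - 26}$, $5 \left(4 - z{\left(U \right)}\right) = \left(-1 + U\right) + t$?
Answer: $- \frac{1409567}{126} \approx -11187.0$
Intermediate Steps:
$z{\left(U \right)} = \frac{16}{5} - \frac{U}{5}$ ($z{\left(U \right)} = 4 - \frac{\left(-1 + U\right) + 5}{5} = 4 - \frac{4 + U}{5} = 4 - \left(\frac{4}{5} + \frac{U}{5}\right) = \frac{16}{5} - \frac{U}{5}$)
$w = - \frac{5}{126}$ ($w = \frac{1}{\left(\frac{16}{5} - \frac{12}{5}\right) - 26} = \frac{1}{\frac{4}{5} - 26} = \frac{1}{- \frac{126}{5}} = - \frac{5}{126} \approx -0.039683$)
$w + 99 \left(-113\right) = - \frac{5}{126} + 99 \left(-113\right) = - \frac{5}{126} - 11187 = - \frac{1409567}{126}$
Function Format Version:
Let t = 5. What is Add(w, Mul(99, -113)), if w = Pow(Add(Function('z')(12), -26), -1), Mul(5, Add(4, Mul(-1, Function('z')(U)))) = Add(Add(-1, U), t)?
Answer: Rational(-1409567, 126) ≈ -11187.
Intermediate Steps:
Function('z')(U) = Add(Rational(16, 5), Mul(Rational(-1, 5), U)) (Function('z')(U) = Add(4, Mul(Rational(-1, 5), Add(Add(-1, U), 5))) = Add(4, Mul(Rational(-1, 5), Add(4, U))) = Add(4, Add(Rational(-4, 5), Mul(Rational(-1, 5), U))) = Add(Rational(16, 5), Mul(Rational(-1, 5), U)))
w = Rational(-5, 126) (w = Pow(Add(Add(Rational(16, 5), Mul(Rational(-1, 5), 12)), -26), -1) = Pow(Add(Add(Rational(16, 5), Rational(-12, 5)), -26), -1) = Pow(Add(Rational(4, 5), -26), -1) = Pow(Rational(-126, 5), -1) = Rational(-5, 126) ≈ -0.039683)
Add(w, Mul(99, -113)) = Add(Rational(-5, 126), Mul(99, -113)) = Add(Rational(-5, 126), -11187) = Rational(-1409567, 126)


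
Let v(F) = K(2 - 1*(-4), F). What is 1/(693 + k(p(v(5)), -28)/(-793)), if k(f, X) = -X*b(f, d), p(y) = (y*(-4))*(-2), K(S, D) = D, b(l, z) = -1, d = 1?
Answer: 793/549577 ≈ 0.0014429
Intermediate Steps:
v(F) = F
p(y) = 8*y (p(y) = -4*y*(-2) = 8*y)
k(f, X) = X (k(f, X) = -X*(-1) = -(-1)*X = X)
1/(693 + k(p(v(5)), -28)/(-793)) = 1/(693 - 28/(-793)) = 1/(693 - 28*(-1/793)) = 1/(693 + 28/793) = 1/(549577/793) = 793/549577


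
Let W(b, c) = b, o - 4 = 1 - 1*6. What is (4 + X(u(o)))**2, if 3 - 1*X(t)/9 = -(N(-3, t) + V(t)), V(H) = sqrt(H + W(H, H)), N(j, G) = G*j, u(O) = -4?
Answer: 18673 + 5004*I*sqrt(2) ≈ 18673.0 + 7076.7*I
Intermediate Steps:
o = -1 (o = 4 + (1 - 1*6) = 4 + (1 - 6) = 4 - 5 = -1)
V(H) = sqrt(2)*sqrt(H) (V(H) = sqrt(H + H) = sqrt(2*H) = sqrt(2)*sqrt(H))
X(t) = 27 - 27*t + 9*sqrt(2)*sqrt(t) (X(t) = 27 - (-9)*(t*(-3) + sqrt(2)*sqrt(t)) = 27 - (-9)*(-3*t + sqrt(2)*sqrt(t)) = 27 - 9*(3*t - sqrt(2)*sqrt(t)) = 27 + (-27*t + 9*sqrt(2)*sqrt(t)) = 27 - 27*t + 9*sqrt(2)*sqrt(t))
(4 + X(u(o)))**2 = (4 + (27 - 27*(-4) + 9*sqrt(2)*sqrt(-4)))**2 = (4 + (27 + 108 + 9*sqrt(2)*(2*I)))**2 = (4 + (27 + 108 + 18*I*sqrt(2)))**2 = (4 + (135 + 18*I*sqrt(2)))**2 = (139 + 18*I*sqrt(2))**2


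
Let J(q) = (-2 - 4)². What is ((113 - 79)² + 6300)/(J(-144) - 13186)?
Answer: -3728/6575 ≈ -0.56700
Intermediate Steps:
J(q) = 36 (J(q) = (-6)² = 36)
((113 - 79)² + 6300)/(J(-144) - 13186) = ((113 - 79)² + 6300)/(36 - 13186) = (34² + 6300)/(-13150) = (1156 + 6300)*(-1/13150) = 7456*(-1/13150) = -3728/6575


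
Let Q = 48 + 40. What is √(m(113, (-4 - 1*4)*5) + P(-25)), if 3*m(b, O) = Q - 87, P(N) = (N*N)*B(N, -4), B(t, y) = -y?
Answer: √22503/3 ≈ 50.003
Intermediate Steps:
Q = 88
P(N) = 4*N² (P(N) = (N*N)*(-1*(-4)) = N²*4 = 4*N²)
m(b, O) = ⅓ (m(b, O) = (88 - 87)/3 = (⅓)*1 = ⅓)
√(m(113, (-4 - 1*4)*5) + P(-25)) = √(⅓ + 4*(-25)²) = √(⅓ + 4*625) = √(⅓ + 2500) = √(7501/3) = √22503/3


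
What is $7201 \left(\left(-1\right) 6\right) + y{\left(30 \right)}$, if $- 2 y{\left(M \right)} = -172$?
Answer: $-43120$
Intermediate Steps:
$y{\left(M \right)} = 86$ ($y{\left(M \right)} = \left(- \frac{1}{2}\right) \left(-172\right) = 86$)
$7201 \left(\left(-1\right) 6\right) + y{\left(30 \right)} = 7201 \left(\left(-1\right) 6\right) + 86 = 7201 \left(-6\right) + 86 = -43206 + 86 = -43120$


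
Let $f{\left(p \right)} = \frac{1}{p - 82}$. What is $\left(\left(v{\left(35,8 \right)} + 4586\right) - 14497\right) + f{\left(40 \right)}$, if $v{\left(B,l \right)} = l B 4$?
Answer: $- \frac{369223}{42} \approx -8791.0$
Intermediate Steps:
$f{\left(p \right)} = \frac{1}{-82 + p}$
$v{\left(B,l \right)} = 4 B l$ ($v{\left(B,l \right)} = B l 4 = 4 B l$)
$\left(\left(v{\left(35,8 \right)} + 4586\right) - 14497\right) + f{\left(40 \right)} = \left(\left(4 \cdot 35 \cdot 8 + 4586\right) - 14497\right) + \frac{1}{-82 + 40} = \left(\left(1120 + 4586\right) - 14497\right) + \frac{1}{-42} = \left(5706 - 14497\right) - \frac{1}{42} = -8791 - \frac{1}{42} = - \frac{369223}{42}$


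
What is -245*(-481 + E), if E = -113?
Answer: 145530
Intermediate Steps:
-245*(-481 + E) = -245*(-481 - 113) = -245*(-594) = 145530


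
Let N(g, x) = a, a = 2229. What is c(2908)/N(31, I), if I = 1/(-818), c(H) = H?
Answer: 2908/2229 ≈ 1.3046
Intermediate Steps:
I = -1/818 ≈ -0.0012225
N(g, x) = 2229
c(2908)/N(31, I) = 2908/2229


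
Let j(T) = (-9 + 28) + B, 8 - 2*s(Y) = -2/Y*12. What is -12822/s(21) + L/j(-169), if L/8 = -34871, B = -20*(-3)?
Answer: -8008771/1264 ≈ -6336.1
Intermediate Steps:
B = 60
s(Y) = 4 + 12/Y (s(Y) = 4 - (-2/Y)*12/2 = 4 - (-12)/Y = 4 + 12/Y)
L = -278968 (L = 8*(-34871) = -278968)
j(T) = 79 (j(T) = (-9 + 28) + 60 = 19 + 60 = 79)
-12822/s(21) + L/j(-169) = -12822/(4 + 12/21) - 278968/79 = -12822/(4 + 12*(1/21)) - 278968*1/79 = -12822/(4 + 4/7) - 278968/79 = -12822/32/7 - 278968/79 = -12822*7/32 - 278968/79 = -44877/16 - 278968/79 = -8008771/1264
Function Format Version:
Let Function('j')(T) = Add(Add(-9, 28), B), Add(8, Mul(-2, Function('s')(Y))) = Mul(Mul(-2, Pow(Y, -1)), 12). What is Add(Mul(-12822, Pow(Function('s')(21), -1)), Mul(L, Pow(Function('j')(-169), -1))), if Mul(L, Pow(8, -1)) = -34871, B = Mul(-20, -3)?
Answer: Rational(-8008771, 1264) ≈ -6336.1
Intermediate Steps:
B = 60
Function('s')(Y) = Add(4, Mul(12, Pow(Y, -1))) (Function('s')(Y) = Add(4, Mul(Rational(-1, 2), Mul(Mul(-2, Pow(Y, -1)), 12))) = Add(4, Mul(Rational(-1, 2), Mul(-24, Pow(Y, -1)))) = Add(4, Mul(12, Pow(Y, -1))))
L = -278968 (L = Mul(8, -34871) = -278968)
Function('j')(T) = 79 (Function('j')(T) = Add(Add(-9, 28), 60) = Add(19, 60) = 79)
Add(Mul(-12822, Pow(Function('s')(21), -1)), Mul(L, Pow(Function('j')(-169), -1))) = Add(Mul(-12822, Pow(Add(4, Mul(12, Pow(21, -1))), -1)), Mul(-278968, Pow(79, -1))) = Add(Mul(-12822, Pow(Add(4, Mul(12, Rational(1, 21))), -1)), Mul(-278968, Rational(1, 79))) = Add(Mul(-12822, Pow(Add(4, Rational(4, 7)), -1)), Rational(-278968, 79)) = Add(Mul(-12822, Pow(Rational(32, 7), -1)), Rational(-278968, 79)) = Add(Mul(-12822, Rational(7, 32)), Rational(-278968, 79)) = Add(Rational(-44877, 16), Rational(-278968, 79)) = Rational(-8008771, 1264)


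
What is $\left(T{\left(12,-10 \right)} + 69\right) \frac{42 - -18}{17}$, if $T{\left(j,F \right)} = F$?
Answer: $\frac{3540}{17} \approx 208.24$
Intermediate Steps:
$\left(T{\left(12,-10 \right)} + 69\right) \frac{42 - -18}{17} = \left(-10 + 69\right) \frac{42 - -18}{17} = 59 \left(42 + 18\right) \frac{1}{17} = 59 \cdot 60 \cdot \frac{1}{17} = 59 \cdot \frac{60}{17} = \frac{3540}{17}$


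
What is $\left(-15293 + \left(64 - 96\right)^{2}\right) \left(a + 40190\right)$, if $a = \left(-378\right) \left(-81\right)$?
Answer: $-1010359352$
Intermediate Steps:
$a = 30618$
$\left(-15293 + \left(64 - 96\right)^{2}\right) \left(a + 40190\right) = \left(-15293 + \left(64 - 96\right)^{2}\right) \left(30618 + 40190\right) = \left(-15293 + \left(-32\right)^{2}\right) 70808 = \left(-15293 + 1024\right) 70808 = \left(-14269\right) 70808 = -1010359352$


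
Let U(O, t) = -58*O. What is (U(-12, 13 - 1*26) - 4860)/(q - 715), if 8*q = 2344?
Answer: 2082/211 ≈ 9.8673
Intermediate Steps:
q = 293 (q = (⅛)*2344 = 293)
(U(-12, 13 - 1*26) - 4860)/(q - 715) = (-58*(-12) - 4860)/(293 - 715) = (696 - 4860)/(-422) = -4164*(-1/422) = 2082/211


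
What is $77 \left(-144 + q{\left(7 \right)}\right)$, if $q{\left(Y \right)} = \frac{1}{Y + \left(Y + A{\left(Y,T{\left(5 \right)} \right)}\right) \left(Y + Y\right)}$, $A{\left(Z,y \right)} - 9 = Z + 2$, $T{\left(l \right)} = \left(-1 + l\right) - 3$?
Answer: $- \frac{565477}{51} \approx -11088.0$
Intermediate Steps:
$T{\left(l \right)} = -4 + l$
$A{\left(Z,y \right)} = 11 + Z$ ($A{\left(Z,y \right)} = 9 + \left(Z + 2\right) = 9 + \left(2 + Z\right) = 11 + Z$)
$q{\left(Y \right)} = \frac{1}{Y + 2 Y \left(11 + 2 Y\right)}$ ($q{\left(Y \right)} = \frac{1}{Y + \left(Y + \left(11 + Y\right)\right) \left(Y + Y\right)} = \frac{1}{Y + \left(11 + 2 Y\right) 2 Y} = \frac{1}{Y + 2 Y \left(11 + 2 Y\right)}$)
$77 \left(-144 + q{\left(7 \right)}\right) = 77 \left(-144 + \frac{1}{7 \left(23 + 4 \cdot 7\right)}\right) = 77 \left(-144 + \frac{1}{7 \left(23 + 28\right)}\right) = 77 \left(-144 + \frac{1}{7 \cdot 51}\right) = 77 \left(-144 + \frac{1}{7} \cdot \frac{1}{51}\right) = 77 \left(-144 + \frac{1}{357}\right) = 77 \left(- \frac{51407}{357}\right) = - \frac{565477}{51}$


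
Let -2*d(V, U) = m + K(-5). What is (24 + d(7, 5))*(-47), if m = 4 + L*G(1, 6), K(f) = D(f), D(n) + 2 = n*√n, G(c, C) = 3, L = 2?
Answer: -940 - 235*I*√5/2 ≈ -940.0 - 262.74*I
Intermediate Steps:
D(n) = -2 + n^(3/2) (D(n) = -2 + n*√n = -2 + n^(3/2))
K(f) = -2 + f^(3/2)
m = 10 (m = 4 + 2*3 = 4 + 6 = 10)
d(V, U) = -4 + 5*I*√5/2 (d(V, U) = -(10 + (-2 + (-5)^(3/2)))/2 = -(10 + (-2 - 5*I*√5))/2 = -(8 - 5*I*√5)/2 = -4 + 5*I*√5/2)
(24 + d(7, 5))*(-47) = (24 + (-4 + 5*I*√5/2))*(-47) = (20 + 5*I*√5/2)*(-47) = -940 - 235*I*√5/2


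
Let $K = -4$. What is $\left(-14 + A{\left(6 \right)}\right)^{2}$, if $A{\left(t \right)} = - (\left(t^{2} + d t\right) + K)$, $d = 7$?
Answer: $7744$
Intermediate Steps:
$A{\left(t \right)} = 4 - t^{2} - 7 t$ ($A{\left(t \right)} = - (\left(t^{2} + 7 t\right) - 4) = - (-4 + t^{2} + 7 t) = 4 - t^{2} - 7 t$)
$\left(-14 + A{\left(6 \right)}\right)^{2} = \left(-14 - 74\right)^{2} = \left(-88\right)^{2} = 7744$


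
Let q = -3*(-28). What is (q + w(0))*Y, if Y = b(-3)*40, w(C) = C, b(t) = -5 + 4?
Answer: -3360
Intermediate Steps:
b(t) = -1
q = 84
Y = -40 (Y = -1*40 = -40)
(q + w(0))*Y = (84 + 0)*(-40) = 84*(-40) = -3360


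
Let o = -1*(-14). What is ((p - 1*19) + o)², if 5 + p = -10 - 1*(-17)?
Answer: 9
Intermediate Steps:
o = 14
p = 2 (p = -5 + (-10 - 1*(-17)) = -5 + (-10 + 17) = -5 + 7 = 2)
((p - 1*19) + o)² = ((2 - 1*19) + 14)² = ((2 - 19) + 14)² = (-17 + 14)² = (-3)² = 9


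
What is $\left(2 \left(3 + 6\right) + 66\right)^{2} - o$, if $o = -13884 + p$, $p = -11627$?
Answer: $32567$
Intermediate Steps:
$o = -25511$ ($o = -13884 - 11627 = -25511$)
$\left(2 \left(3 + 6\right) + 66\right)^{2} - o = \left(2 \left(3 + 6\right) + 66\right)^{2} - -25511 = \left(2 \cdot 9 + 66\right)^{2} + 25511 = \left(18 + 66\right)^{2} + 25511 = 84^{2} + 25511 = 7056 + 25511 = 32567$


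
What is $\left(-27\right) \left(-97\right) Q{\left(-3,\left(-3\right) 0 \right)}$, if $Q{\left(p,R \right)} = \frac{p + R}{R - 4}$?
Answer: $\frac{7857}{4} \approx 1964.3$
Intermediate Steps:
$Q{\left(p,R \right)} = \frac{R + p}{-4 + R}$
$\left(-27\right) \left(-97\right) Q{\left(-3,\left(-3\right) 0 \right)} = \left(-27\right) \left(-97\right) \frac{\left(-3\right) 0 - 3}{-4 - 0} = 2619 \frac{0 - 3}{-4 + 0} = 2619 \frac{1}{-4} \left(-3\right) = 2619 \left(\left(- \frac{1}{4}\right) \left(-3\right)\right) = 2619 \cdot \frac{3}{4} = \frac{7857}{4}$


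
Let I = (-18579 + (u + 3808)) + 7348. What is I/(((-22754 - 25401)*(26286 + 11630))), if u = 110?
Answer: 7313/1825844980 ≈ 4.0053e-6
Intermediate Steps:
I = -7313 (I = (-18579 + (110 + 3808)) + 7348 = (-18579 + 3918) + 7348 = -14661 + 7348 = -7313)
I/(((-22754 - 25401)*(26286 + 11630))) = -7313*1/((-22754 - 25401)*(26286 + 11630)) = -7313/((-48155*37916)) = -7313/(-1825844980) = -7313*(-1/1825844980) = 7313/1825844980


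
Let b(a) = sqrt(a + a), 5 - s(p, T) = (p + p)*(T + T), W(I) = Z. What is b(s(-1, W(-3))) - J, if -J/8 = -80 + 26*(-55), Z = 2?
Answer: -12080 + sqrt(26) ≈ -12075.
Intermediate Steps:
W(I) = 2
s(p, T) = 5 - 4*T*p (s(p, T) = 5 - (p + p)*(T + T) = 5 - 2*p*2*T = 5 - 4*T*p)
b(a) = sqrt(2)*sqrt(a) (b(a) = sqrt(2*a) = sqrt(2)*sqrt(a))
J = 12080 (J = -8*(-80 + 26*(-55)) = -8*(-80 - 1430) = -8*(-1510) = 12080)
b(s(-1, W(-3))) - J = sqrt(2)*sqrt(5 - 4*2*(-1)) - 1*12080 = sqrt(2)*sqrt(5 + 8) - 12080 = sqrt(2)*sqrt(13) - 12080 = sqrt(26) - 12080 = -12080 + sqrt(26)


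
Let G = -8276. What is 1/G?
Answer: -1/8276 ≈ -0.00012083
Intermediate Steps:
1/G = 1/(-8276) = -1/8276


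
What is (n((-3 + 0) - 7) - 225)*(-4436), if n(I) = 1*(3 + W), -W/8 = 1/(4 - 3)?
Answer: 1020280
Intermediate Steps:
W = -8 (W = -8/(4 - 3) = -8/1 = -8*1 = -8)
n(I) = -5 (n(I) = 1*(3 - 8) = 1*(-5) = -5)
(n((-3 + 0) - 7) - 225)*(-4436) = (-5 - 225)*(-4436) = -230*(-4436) = 1020280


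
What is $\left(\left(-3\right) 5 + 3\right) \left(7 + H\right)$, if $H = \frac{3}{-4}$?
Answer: $-75$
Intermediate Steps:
$H = - \frac{3}{4}$ ($H = 3 \left(- \frac{1}{4}\right) = - \frac{3}{4} \approx -0.75$)
$\left(\left(-3\right) 5 + 3\right) \left(7 + H\right) = \left(\left(-3\right) 5 + 3\right) \left(7 - \frac{3}{4}\right) = \left(-15 + 3\right) \frac{25}{4} = \left(-12\right) \frac{25}{4} = -75$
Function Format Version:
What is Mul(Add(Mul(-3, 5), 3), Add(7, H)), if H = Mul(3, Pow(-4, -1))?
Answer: -75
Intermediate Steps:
H = Rational(-3, 4) (H = Mul(3, Rational(-1, 4)) = Rational(-3, 4) ≈ -0.75000)
Mul(Add(Mul(-3, 5), 3), Add(7, H)) = Mul(Add(Mul(-3, 5), 3), Add(7, Rational(-3, 4))) = Mul(Add(-15, 3), Rational(25, 4)) = Mul(-12, Rational(25, 4)) = -75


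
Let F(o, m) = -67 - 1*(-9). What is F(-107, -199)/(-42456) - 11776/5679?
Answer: -2871451/1385676 ≈ -2.0722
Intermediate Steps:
F(o, m) = -58 (F(o, m) = -67 + 9 = -58)
F(-107, -199)/(-42456) - 11776/5679 = -58/(-42456) - 11776/5679 = -58*(-1/42456) - 11776*1/5679 = 1/732 - 11776/5679 = -2871451/1385676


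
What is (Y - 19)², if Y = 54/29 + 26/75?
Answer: 1333783441/4730625 ≈ 281.95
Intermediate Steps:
Y = 4804/2175 (Y = 54*(1/29) + 26*(1/75) = 54/29 + 26/75 = 4804/2175 ≈ 2.2087)
(Y - 19)² = (4804/2175 - 19)² = (-36521/2175)² = 1333783441/4730625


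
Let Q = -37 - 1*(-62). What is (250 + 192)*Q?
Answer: 11050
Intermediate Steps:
Q = 25 (Q = -37 + 62 = 25)
(250 + 192)*Q = (250 + 192)*25 = 442*25 = 11050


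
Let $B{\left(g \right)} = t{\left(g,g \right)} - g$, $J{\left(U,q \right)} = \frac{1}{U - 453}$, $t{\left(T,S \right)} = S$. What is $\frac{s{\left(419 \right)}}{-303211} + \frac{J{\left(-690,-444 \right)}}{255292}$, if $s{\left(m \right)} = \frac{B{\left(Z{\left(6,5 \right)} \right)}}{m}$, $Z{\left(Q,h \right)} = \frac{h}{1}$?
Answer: $- \frac{1}{291798756} \approx -3.427 \cdot 10^{-9}$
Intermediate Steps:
$J{\left(U,q \right)} = \frac{1}{-453 + U}$
$Z{\left(Q,h \right)} = h$ ($Z{\left(Q,h \right)} = h 1 = h$)
$B{\left(g \right)} = 0$ ($B{\left(g \right)} = g - g = 0$)
$s{\left(m \right)} = 0$ ($s{\left(m \right)} = \frac{0}{m} = 0$)
$\frac{s{\left(419 \right)}}{-303211} + \frac{J{\left(-690,-444 \right)}}{255292} = \frac{0}{-303211} + \frac{1}{\left(-453 - 690\right) 255292} = 0 \left(- \frac{1}{303211}\right) + \frac{1}{-1143} \cdot \frac{1}{255292} = 0 - \frac{1}{291798756} = - \frac{1}{291798756}$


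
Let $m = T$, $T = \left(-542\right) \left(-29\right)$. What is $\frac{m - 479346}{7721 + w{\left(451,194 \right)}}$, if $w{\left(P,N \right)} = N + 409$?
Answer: $- \frac{115907}{2081} \approx -55.698$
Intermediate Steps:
$w{\left(P,N \right)} = 409 + N$
$T = 15718$
$m = 15718$
$\frac{m - 479346}{7721 + w{\left(451,194 \right)}} = \frac{15718 - 479346}{7721 + \left(409 + 194\right)} = - \frac{463628}{7721 + 603} = - \frac{463628}{8324} = \left(-463628\right) \frac{1}{8324} = - \frac{115907}{2081}$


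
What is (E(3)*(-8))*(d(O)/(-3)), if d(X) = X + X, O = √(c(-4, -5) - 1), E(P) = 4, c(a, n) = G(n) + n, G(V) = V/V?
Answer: 64*I*√5/3 ≈ 47.703*I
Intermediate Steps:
G(V) = 1
c(a, n) = 1 + n
O = I*√5 (O = √((1 - 5) - 1) = √(-4 - 1) = √(-5) = I*√5 ≈ 2.2361*I)
d(X) = 2*X
(E(3)*(-8))*(d(O)/(-3)) = (4*(-8))*((2*(I*√5))/(-3)) = -(-32)*2*I*√5/3 = -(-64)*I*√5/3 = 64*I*√5/3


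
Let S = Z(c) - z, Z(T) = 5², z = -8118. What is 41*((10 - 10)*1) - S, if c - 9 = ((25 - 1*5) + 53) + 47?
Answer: -8143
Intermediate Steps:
c = 129 (c = 9 + (((25 - 1*5) + 53) + 47) = 9 + (((25 - 5) + 53) + 47) = 9 + ((20 + 53) + 47) = 9 + (73 + 47) = 9 + 120 = 129)
Z(T) = 25
S = 8143 (S = 25 - 1*(-8118) = 25 + 8118 = 8143)
41*((10 - 10)*1) - S = 41*((10 - 10)*1) - 1*8143 = 41*(0*1) - 8143 = 41*0 - 8143 = 0 - 8143 = -8143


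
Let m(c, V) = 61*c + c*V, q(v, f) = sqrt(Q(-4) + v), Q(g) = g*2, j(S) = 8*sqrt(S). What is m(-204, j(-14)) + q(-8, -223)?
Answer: -12444 + 4*I - 1632*I*sqrt(14) ≈ -12444.0 - 6102.4*I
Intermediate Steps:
Q(g) = 2*g
q(v, f) = sqrt(-8 + v) (q(v, f) = sqrt(2*(-4) + v) = sqrt(-8 + v))
m(c, V) = 61*c + V*c
m(-204, j(-14)) + q(-8, -223) = -204*(61 + 8*sqrt(-14)) + sqrt(-8 - 8) = -204*(61 + 8*(I*sqrt(14))) + sqrt(-16) = -204*(61 + 8*I*sqrt(14)) + 4*I = (-12444 - 1632*I*sqrt(14)) + 4*I = -12444 + 4*I - 1632*I*sqrt(14)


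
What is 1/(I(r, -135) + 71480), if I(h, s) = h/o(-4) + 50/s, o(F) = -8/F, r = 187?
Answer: 54/3864949 ≈ 1.3972e-5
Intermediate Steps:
I(h, s) = h/2 + 50/s (I(h, s) = h/((-8/(-4))) + 50/s = h/((-8*(-¼))) + 50/s = h/2 + 50/s)
1/(I(r, -135) + 71480) = 1/(((½)*187 + 50/(-135)) + 71480) = 1/((187/2 + 50*(-1/135)) + 71480) = 1/((187/2 - 10/27) + 71480) = 1/(5029/54 + 71480) = 1/(3864949/54) = 54/3864949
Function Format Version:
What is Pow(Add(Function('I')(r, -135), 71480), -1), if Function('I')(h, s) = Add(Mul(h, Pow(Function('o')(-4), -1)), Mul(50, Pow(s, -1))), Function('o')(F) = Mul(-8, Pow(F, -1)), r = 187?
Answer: Rational(54, 3864949) ≈ 1.3972e-5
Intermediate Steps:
Function('I')(h, s) = Add(Mul(Rational(1, 2), h), Mul(50, Pow(s, -1))) (Function('I')(h, s) = Add(Mul(h, Pow(Mul(-8, Pow(-4, -1)), -1)), Mul(50, Pow(s, -1))) = Add(Mul(h, Pow(Mul(-8, Rational(-1, 4)), -1)), Mul(50, Pow(s, -1))) = Add(Mul(h, Pow(2, -1)), Mul(50, Pow(s, -1))) = Add(Mul(h, Rational(1, 2)), Mul(50, Pow(s, -1))) = Add(Mul(Rational(1, 2), h), Mul(50, Pow(s, -1))))
Pow(Add(Function('I')(r, -135), 71480), -1) = Pow(Add(Add(Mul(Rational(1, 2), 187), Mul(50, Pow(-135, -1))), 71480), -1) = Pow(Add(Add(Rational(187, 2), Mul(50, Rational(-1, 135))), 71480), -1) = Pow(Add(Add(Rational(187, 2), Rational(-10, 27)), 71480), -1) = Pow(Add(Rational(5029, 54), 71480), -1) = Pow(Rational(3864949, 54), -1) = Rational(54, 3864949)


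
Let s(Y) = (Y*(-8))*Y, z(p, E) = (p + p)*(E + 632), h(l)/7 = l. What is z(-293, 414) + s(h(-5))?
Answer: -622756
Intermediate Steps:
h(l) = 7*l
z(p, E) = 2*p*(632 + E) (z(p, E) = (2*p)*(632 + E) = 2*p*(632 + E))
s(Y) = -8*Y² (s(Y) = (-8*Y)*Y = -8*Y²)
z(-293, 414) + s(h(-5)) = 2*(-293)*(632 + 414) - 8*(7*(-5))² = 2*(-293)*1046 - 8*(-35)² = -612956 - 8*1225 = -612956 - 9800 = -622756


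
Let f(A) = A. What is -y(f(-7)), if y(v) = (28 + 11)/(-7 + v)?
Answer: 39/14 ≈ 2.7857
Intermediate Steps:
y(v) = 39/(-7 + v)
-y(f(-7)) = -39/(-7 - 7) = -39/(-14) = -39*(-1)/14 = -1*(-39/14) = 39/14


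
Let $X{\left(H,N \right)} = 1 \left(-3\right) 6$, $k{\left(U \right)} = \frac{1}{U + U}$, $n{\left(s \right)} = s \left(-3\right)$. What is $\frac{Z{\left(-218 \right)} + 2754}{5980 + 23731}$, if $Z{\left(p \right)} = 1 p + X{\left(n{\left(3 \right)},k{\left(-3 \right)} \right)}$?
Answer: $\frac{2518}{29711} \approx 0.08475$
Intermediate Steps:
$n{\left(s \right)} = - 3 s$
$k{\left(U \right)} = \frac{1}{2 U}$
$X{\left(H,N \right)} = -18$ ($X{\left(H,N \right)} = \left(-3\right) 6 = -18$)
$Z{\left(p \right)} = -18 + p$ ($Z{\left(p \right)} = 1 p - 18 = p - 18 = -18 + p$)
$\frac{Z{\left(-218 \right)} + 2754}{5980 + 23731} = \frac{\left(-18 - 218\right) + 2754}{5980 + 23731} = \frac{-236 + 2754}{29711} = 2518 \cdot \frac{1}{29711} = \frac{2518}{29711}$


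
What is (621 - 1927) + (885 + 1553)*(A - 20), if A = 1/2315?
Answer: -115900352/2315 ≈ -50065.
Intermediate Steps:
A = 1/2315 ≈ 0.00043197
(621 - 1927) + (885 + 1553)*(A - 20) = (621 - 1927) + (885 + 1553)*(1/2315 - 20) = -1306 + 2438*(-46299/2315) = -1306 - 112876962/2315 = -115900352/2315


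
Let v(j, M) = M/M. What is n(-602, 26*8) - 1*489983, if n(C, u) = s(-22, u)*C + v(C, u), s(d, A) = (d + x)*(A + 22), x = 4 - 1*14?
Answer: 3940738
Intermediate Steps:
v(j, M) = 1
x = -10 (x = 4 - 14 = -10)
s(d, A) = (-10 + d)*(22 + A) (s(d, A) = (d - 10)*(A + 22) = (-10 + d)*(22 + A))
n(C, u) = 1 + C*(-704 - 32*u) (n(C, u) = (-220 - 10*u + 22*(-22) + u*(-22))*C + 1 = (-220 - 10*u - 484 - 22*u)*C + 1 = (-704 - 32*u)*C + 1 = C*(-704 - 32*u) + 1 = 1 + C*(-704 - 32*u))
n(-602, 26*8) - 1*489983 = (1 - 32*(-602)*(22 + 26*8)) - 1*489983 = (1 - 32*(-602)*(22 + 208)) - 489983 = (1 - 32*(-602)*230) - 489983 = (1 + 4430720) - 489983 = 4430721 - 489983 = 3940738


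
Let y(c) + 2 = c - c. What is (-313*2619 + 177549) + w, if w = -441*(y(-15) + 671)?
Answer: -937227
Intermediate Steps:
y(c) = -2 (y(c) = -2 + (c - c) = -2 + 0 = -2)
w = -295029 (w = -441*(-2 + 671) = -441*669 = -295029)
(-313*2619 + 177549) + w = (-313*2619 + 177549) - 295029 = (-819747 + 177549) - 295029 = -642198 - 295029 = -937227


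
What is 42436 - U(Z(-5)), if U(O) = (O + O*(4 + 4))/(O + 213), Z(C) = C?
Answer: 8826733/208 ≈ 42436.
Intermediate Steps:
U(O) = 9*O/(213 + O) (U(O) = (O + O*8)/(213 + O) = (O + 8*O)/(213 + O) = (9*O)/(213 + O) = 9*O/(213 + O))
42436 - U(Z(-5)) = 42436 - 9*(-5)/(213 - 5) = 42436 - 9*(-5)/208 = 42436 - 1*(-45/208) = 42436 + 45/208 = 8826733/208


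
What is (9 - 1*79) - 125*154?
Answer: -19320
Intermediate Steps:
(9 - 1*79) - 125*154 = (9 - 79) - 19250 = -70 - 19250 = -19320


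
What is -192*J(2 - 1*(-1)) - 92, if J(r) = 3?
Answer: -668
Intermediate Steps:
-192*J(2 - 1*(-1)) - 92 = -192*3 - 92 = -576 - 92 = -668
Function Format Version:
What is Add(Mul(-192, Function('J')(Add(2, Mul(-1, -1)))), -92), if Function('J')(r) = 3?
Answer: -668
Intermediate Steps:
Add(Mul(-192, Function('J')(Add(2, Mul(-1, -1)))), -92) = Add(Mul(-192, 3), -92) = Add(-576, -92) = -668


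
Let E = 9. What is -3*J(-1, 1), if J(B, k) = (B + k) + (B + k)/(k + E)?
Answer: 0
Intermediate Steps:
J(B, k) = B + k + (B + k)/(9 + k) (J(B, k) = (B + k) + (B + k)/(k + 9) = (B + k) + (B + k)/(9 + k) = B + k + (B + k)/(9 + k))
-3*J(-1, 1) = -3*(1**2 + 10*(-1) + 10*1 - 1*1)/(9 + 1) = -3*(1 - 10 + 10 - 1)/10 = -3*0/10 = -3*0 = 0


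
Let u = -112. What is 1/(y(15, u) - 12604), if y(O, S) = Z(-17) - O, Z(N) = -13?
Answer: -1/12632 ≈ -7.9164e-5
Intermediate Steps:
y(O, S) = -13 - O
1/(y(15, u) - 12604) = 1/((-13 - 1*15) - 12604) = 1/((-13 - 15) - 12604) = 1/(-28 - 12604) = 1/(-12632) = -1/12632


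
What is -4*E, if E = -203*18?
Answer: 14616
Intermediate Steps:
E = -3654
-4*E = -4*(-3654) = 14616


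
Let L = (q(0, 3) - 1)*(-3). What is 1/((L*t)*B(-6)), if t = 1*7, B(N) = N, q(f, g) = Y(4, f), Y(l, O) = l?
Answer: 1/378 ≈ 0.0026455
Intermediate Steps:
q(f, g) = 4
t = 7
L = -9 (L = (4 - 1)*(-3) = 3*(-3) = -9)
1/((L*t)*B(-6)) = 1/(-9*7*(-6)) = 1/(-63*(-6)) = 1/378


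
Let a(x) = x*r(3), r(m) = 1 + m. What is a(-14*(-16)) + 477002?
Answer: 477898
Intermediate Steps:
a(x) = 4*x (a(x) = x*(1 + 3) = x*4 = 4*x)
a(-14*(-16)) + 477002 = 4*(-14*(-16)) + 477002 = 4*224 + 477002 = 896 + 477002 = 477898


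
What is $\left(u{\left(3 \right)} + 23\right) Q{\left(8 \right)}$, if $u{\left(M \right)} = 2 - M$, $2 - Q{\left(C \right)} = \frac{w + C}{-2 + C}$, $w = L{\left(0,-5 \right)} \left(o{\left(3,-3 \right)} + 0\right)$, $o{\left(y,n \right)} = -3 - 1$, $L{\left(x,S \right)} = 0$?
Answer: $\frac{44}{3} \approx 14.667$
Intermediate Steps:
$o{\left(y,n \right)} = -4$ ($o{\left(y,n \right)} = -3 - 1 = -4$)
$w = 0$ ($w = 0 \left(-4 + 0\right) = 0 \left(-4\right) = 0$)
$Q{\left(C \right)} = 2 - \frac{C}{-2 + C}$ ($Q{\left(C \right)} = 2 - \frac{0 + C}{-2 + C} = 2 - \frac{C}{-2 + C}$)
$\left(u{\left(3 \right)} + 23\right) Q{\left(8 \right)} = \left(\left(2 - 3\right) + 23\right) \frac{-4 + 8}{-2 + 8} = \left(\left(2 - 3\right) + 23\right) \frac{1}{6} \cdot 4 = \left(-1 + 23\right) \frac{1}{6} \cdot 4 = 22 \cdot \frac{2}{3} = \frac{44}{3}$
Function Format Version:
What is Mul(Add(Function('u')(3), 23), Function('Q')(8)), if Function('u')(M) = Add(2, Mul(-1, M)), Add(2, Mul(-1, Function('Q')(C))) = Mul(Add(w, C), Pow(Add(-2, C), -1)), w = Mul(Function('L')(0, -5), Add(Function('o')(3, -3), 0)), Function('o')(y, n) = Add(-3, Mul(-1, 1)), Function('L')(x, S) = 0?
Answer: Rational(44, 3) ≈ 14.667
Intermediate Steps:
Function('o')(y, n) = -4 (Function('o')(y, n) = Add(-3, -1) = -4)
w = 0 (w = Mul(0, Add(-4, 0)) = Mul(0, -4) = 0)
Function('Q')(C) = Add(2, Mul(-1, C, Pow(Add(-2, C), -1))) (Function('Q')(C) = Add(2, Mul(-1, Mul(Add(0, C), Pow(Add(-2, C), -1)))) = Add(2, Mul(-1, Mul(C, Pow(Add(-2, C), -1)))) = Add(2, Mul(-1, C, Pow(Add(-2, C), -1))))
Mul(Add(Function('u')(3), 23), Function('Q')(8)) = Mul(Add(Add(2, Mul(-1, 3)), 23), Mul(Pow(Add(-2, 8), -1), Add(-4, 8))) = Mul(Add(Add(2, -3), 23), Mul(Pow(6, -1), 4)) = Mul(Add(-1, 23), Mul(Rational(1, 6), 4)) = Mul(22, Rational(2, 3)) = Rational(44, 3)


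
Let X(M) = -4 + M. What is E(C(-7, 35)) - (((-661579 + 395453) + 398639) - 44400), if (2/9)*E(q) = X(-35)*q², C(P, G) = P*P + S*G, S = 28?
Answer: -371829417/2 ≈ -1.8591e+8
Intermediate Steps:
C(P, G) = P² + 28*G (C(P, G) = P*P + 28*G = P² + 28*G)
E(q) = -351*q²/2 (E(q) = 9*((-4 - 35)*q²)/2 = 9*(-39*q²)/2 = -351*q²/2)
E(C(-7, 35)) - (((-661579 + 395453) + 398639) - 44400) = -351*((-7)² + 28*35)²/2 - (((-661579 + 395453) + 398639) - 44400) = -351*(49 + 980)²/2 - ((-266126 + 398639) - 44400) = -351/2*1029² - (132513 - 44400) = -351/2*1058841 - 1*88113 = -371653191/2 - 88113 = -371829417/2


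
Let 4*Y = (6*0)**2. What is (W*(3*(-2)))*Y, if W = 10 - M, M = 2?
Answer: 0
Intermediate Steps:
W = 8 (W = 10 - 1*2 = 10 - 2 = 8)
Y = 0 (Y = (6*0)**2/4 = (1/4)*0**2 = (1/4)*0 = 0)
(W*(3*(-2)))*Y = (8*(3*(-2)))*0 = (8*(-6))*0 = -48*0 = 0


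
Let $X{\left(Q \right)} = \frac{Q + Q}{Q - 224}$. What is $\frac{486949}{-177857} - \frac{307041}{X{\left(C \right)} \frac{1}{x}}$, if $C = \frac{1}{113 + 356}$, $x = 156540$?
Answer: $\frac{449034174888199577501}{177857} \approx 2.5247 \cdot 10^{15}$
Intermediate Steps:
$C = \frac{1}{469} \approx 0.0021322$
$X{\left(Q \right)} = \frac{2 Q}{-224 + Q}$
$\frac{486949}{-177857} - \frac{307041}{X{\left(C \right)} \frac{1}{x}} = \frac{486949}{-177857} - \frac{307041}{2 \cdot \frac{1}{469} \frac{1}{-224 + \frac{1}{469}} \cdot \frac{1}{156540}} = 486949 \left(- \frac{1}{177857}\right) - \frac{307041}{2 \cdot \frac{1}{469} \frac{1}{- \frac{105055}{469}} \cdot \frac{1}{156540}} = - \frac{486949}{177857} - \frac{307041}{2 \cdot \frac{1}{469} \left(- \frac{469}{105055}\right) \frac{1}{156540}} = - \frac{486949}{177857} - \frac{307041}{\left(- \frac{2}{105055}\right) \frac{1}{156540}} = - \frac{486949}{177857} - \frac{307041}{- \frac{1}{8222654850}} = - \frac{486949}{177857} - -2524692167798850 = - \frac{486949}{177857} + 2524692167798850 = \frac{449034174888199577501}{177857}$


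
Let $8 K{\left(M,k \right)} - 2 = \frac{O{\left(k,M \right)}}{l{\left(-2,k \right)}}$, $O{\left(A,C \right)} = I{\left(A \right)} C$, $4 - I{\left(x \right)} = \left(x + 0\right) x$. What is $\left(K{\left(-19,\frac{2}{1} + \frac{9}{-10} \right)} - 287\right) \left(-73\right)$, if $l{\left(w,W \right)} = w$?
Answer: $\frac{33105427}{1600} \approx 20691.0$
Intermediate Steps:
$I{\left(x \right)} = 4 - x^{2}$ ($I{\left(x \right)} = 4 - \left(x + 0\right) x = 4 - x x = 4 - x^{2}$)
$O{\left(A,C \right)} = C \left(4 - A^{2}\right)$ ($O{\left(A,C \right)} = \left(4 - A^{2}\right) C = C \left(4 - A^{2}\right)$)
$K{\left(M,k \right)} = \frac{1}{4} - \frac{M \left(4 - k^{2}\right)}{16}$ ($K{\left(M,k \right)} = \frac{1}{4} + \frac{M \left(4 - k^{2}\right) \frac{1}{-2}}{8} = \frac{1}{4} + \frac{M \left(4 - k^{2}\right) \left(- \frac{1}{2}\right)}{8} = \frac{1}{4} + \frac{\left(- \frac{1}{2}\right) M \left(4 - k^{2}\right)}{8} = \frac{1}{4} - \frac{M \left(4 - k^{2}\right)}{16}$)
$\left(K{\left(-19,\frac{2}{1} + \frac{9}{-10} \right)} - 287\right) \left(-73\right) = \left(\left(\frac{1}{4} + \frac{1}{16} \left(-19\right) \left(-4 + \left(\frac{2}{1} + \frac{9}{-10}\right)^{2}\right)\right) - 287\right) \left(-73\right) = \left(\left(\frac{1}{4} + \frac{1}{16} \left(-19\right) \left(-4 + \left(2 \cdot 1 + 9 \left(- \frac{1}{10}\right)\right)^{2}\right)\right) - 287\right) \left(-73\right) = \left(\left(\frac{1}{4} + \frac{1}{16} \left(-19\right) \left(-4 + \left(2 - \frac{9}{10}\right)^{2}\right)\right) - 287\right) \left(-73\right) = \left(\left(\frac{1}{4} + \frac{1}{16} \left(-19\right) \left(-4 + \left(\frac{11}{10}\right)^{2}\right)\right) - 287\right) \left(-73\right) = \left(\left(\frac{1}{4} + \frac{1}{16} \left(-19\right) \left(-4 + \frac{121}{100}\right)\right) - 287\right) \left(-73\right) = \left(\left(\frac{1}{4} + \frac{1}{16} \left(-19\right) \left(- \frac{279}{100}\right)\right) - 287\right) \left(-73\right) = \left(\left(\frac{1}{4} + \frac{5301}{1600}\right) - 287\right) \left(-73\right) = \left(\frac{5701}{1600} - 287\right) \left(-73\right) = \left(- \frac{453499}{1600}\right) \left(-73\right) = \frac{33105427}{1600}$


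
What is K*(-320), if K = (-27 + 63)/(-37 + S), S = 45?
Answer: -1440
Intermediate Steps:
K = 9/2 (K = (-27 + 63)/(-37 + 45) = 36/8 = 36*(1/8) = 9/2 ≈ 4.5000)
K*(-320) = (9/2)*(-320) = -1440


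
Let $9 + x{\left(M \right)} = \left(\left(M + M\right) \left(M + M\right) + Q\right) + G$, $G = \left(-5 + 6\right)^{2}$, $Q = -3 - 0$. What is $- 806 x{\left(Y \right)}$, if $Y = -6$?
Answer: $-107198$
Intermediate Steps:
$Q = -3$ ($Q = -3 + 0 = -3$)
$G = 1$ ($G = 1^{2} = 1$)
$x{\left(M \right)} = -11 + 4 M^{2}$ ($x{\left(M \right)} = -9 + \left(\left(\left(M + M\right) \left(M + M\right) - 3\right) + 1\right) = -9 + \left(\left(2 M 2 M - 3\right) + 1\right) = -9 + \left(\left(4 M^{2} - 3\right) + 1\right) = -9 + \left(\left(-3 + 4 M^{2}\right) + 1\right) = -9 + \left(-2 + 4 M^{2}\right) = -11 + 4 M^{2}$)
$- 806 x{\left(Y \right)} = - 806 \left(-11 + 4 \left(-6\right)^{2}\right) = - 806 \left(-11 + 4 \cdot 36\right) = - 806 \left(-11 + 144\right) = - 806 \cdot 133 = \left(-1\right) 107198 = -107198$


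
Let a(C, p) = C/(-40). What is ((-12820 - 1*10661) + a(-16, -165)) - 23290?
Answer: -233853/5 ≈ -46771.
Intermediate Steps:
a(C, p) = -C/40 (a(C, p) = C*(-1/40) = -C/40)
((-12820 - 1*10661) + a(-16, -165)) - 23290 = ((-12820 - 1*10661) - 1/40*(-16)) - 23290 = ((-12820 - 10661) + 2/5) - 23290 = (-23481 + 2/5) - 23290 = -117403/5 - 23290 = -233853/5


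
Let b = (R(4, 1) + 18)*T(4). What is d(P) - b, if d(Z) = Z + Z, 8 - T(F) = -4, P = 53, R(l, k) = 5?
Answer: -170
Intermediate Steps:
T(F) = 12 (T(F) = 8 - 1*(-4) = 8 + 4 = 12)
b = 276 (b = (5 + 18)*12 = 23*12 = 276)
d(Z) = 2*Z
d(P) - b = 2*53 - 1*276 = 106 - 276 = -170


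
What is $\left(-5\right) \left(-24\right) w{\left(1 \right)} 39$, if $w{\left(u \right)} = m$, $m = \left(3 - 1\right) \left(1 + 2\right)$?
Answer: $28080$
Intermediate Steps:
$m = 6$ ($m = 2 \cdot 3 = 6$)
$w{\left(u \right)} = 6$
$\left(-5\right) \left(-24\right) w{\left(1 \right)} 39 = \left(-5\right) \left(-24\right) 6 \cdot 39 = 120 \cdot 6 \cdot 39 = 720 \cdot 39 = 28080$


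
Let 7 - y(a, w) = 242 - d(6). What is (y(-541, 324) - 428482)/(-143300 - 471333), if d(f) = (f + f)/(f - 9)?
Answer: 428721/614633 ≈ 0.69752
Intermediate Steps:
d(f) = 2*f/(-9 + f) (d(f) = (2*f)/(-9 + f) = 2*f/(-9 + f))
y(a, w) = -239 (y(a, w) = 7 - (242 - 2*6/(-9 + 6)) = 7 - (242 - 2*6/(-3)) = 7 - (242 - 2*6*(-1)/3) = 7 - (242 - 1*(-4)) = 7 - (242 + 4) = 7 - 1*246 = 7 - 246 = -239)
(y(-541, 324) - 428482)/(-143300 - 471333) = (-239 - 428482)/(-143300 - 471333) = -428721/(-614633) = -428721*(-1/614633) = 428721/614633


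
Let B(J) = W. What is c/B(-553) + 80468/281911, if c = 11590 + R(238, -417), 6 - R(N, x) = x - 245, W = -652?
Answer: -1701599951/91902986 ≈ -18.515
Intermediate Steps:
R(N, x) = 251 - x (R(N, x) = 6 - (x - 245) = 6 - (-245 + x) = 6 + (245 - x) = 251 - x)
B(J) = -652
c = 12258 (c = 11590 + (251 - 1*(-417)) = 11590 + (251 + 417) = 11590 + 668 = 12258)
c/B(-553) + 80468/281911 = 12258/(-652) + 80468/281911 = 12258*(-1/652) + 80468*(1/281911) = -6129/326 + 80468/281911 = -1701599951/91902986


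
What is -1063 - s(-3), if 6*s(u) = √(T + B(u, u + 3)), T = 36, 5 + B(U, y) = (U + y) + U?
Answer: -6383/6 ≈ -1063.8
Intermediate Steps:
B(U, y) = -5 + y + 2*U (B(U, y) = -5 + ((U + y) + U) = -5 + (y + 2*U) = -5 + y + 2*U)
s(u) = √(34 + 3*u)/6 (s(u) = √(36 + (-5 + (u + 3) + 2*u))/6 = √(36 + (-5 + (3 + u) + 2*u))/6 = √(36 + (-2 + 3*u))/6 = √(34 + 3*u)/6)
-1063 - s(-3) = -1063 - √(34 + 3*(-3))/6 = -1063 - √(34 - 9)/6 = -1063 - √25/6 = -1063 - 5/6 = -1063 - 1*⅚ = -1063 - ⅚ = -6383/6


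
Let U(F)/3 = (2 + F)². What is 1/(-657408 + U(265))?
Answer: -1/443541 ≈ -2.2546e-6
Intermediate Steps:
U(F) = 3*(2 + F)²
1/(-657408 + U(265)) = 1/(-657408 + 3*(2 + 265)²) = 1/(-657408 + 3*267²) = 1/(-657408 + 3*71289) = 1/(-657408 + 213867) = 1/(-443541) = -1/443541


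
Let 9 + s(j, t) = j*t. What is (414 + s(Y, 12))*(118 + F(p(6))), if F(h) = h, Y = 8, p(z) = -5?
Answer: 56613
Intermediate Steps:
s(j, t) = -9 + j*t
(414 + s(Y, 12))*(118 + F(p(6))) = (414 + (-9 + 8*12))*(118 - 5) = (414 + (-9 + 96))*113 = (414 + 87)*113 = 501*113 = 56613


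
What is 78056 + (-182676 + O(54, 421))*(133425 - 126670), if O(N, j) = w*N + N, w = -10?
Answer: -1237181254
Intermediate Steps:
O(N, j) = -9*N (O(N, j) = -10*N + N = -9*N)
78056 + (-182676 + O(54, 421))*(133425 - 126670) = 78056 + (-182676 - 9*54)*(133425 - 126670) = 78056 + (-182676 - 486)*6755 = 78056 - 183162*6755 = 78056 - 1237259310 = -1237181254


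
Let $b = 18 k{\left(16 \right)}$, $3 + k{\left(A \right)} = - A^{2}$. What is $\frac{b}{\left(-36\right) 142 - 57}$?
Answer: $\frac{1554}{1723} \approx 0.90192$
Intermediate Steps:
$k{\left(A \right)} = -3 - A^{2}$
$b = -4662$ ($b = 18 \left(-3 - 16^{2}\right) = 18 \left(-3 - 256\right) = 18 \left(-259\right) = -4662$)
$\frac{b}{\left(-36\right) 142 - 57} = - \frac{4662}{\left(-36\right) 142 - 57} = - \frac{4662}{-5112 - 57} = - \frac{4662}{-5169} = \left(-4662\right) \left(- \frac{1}{5169}\right) = \frac{1554}{1723}$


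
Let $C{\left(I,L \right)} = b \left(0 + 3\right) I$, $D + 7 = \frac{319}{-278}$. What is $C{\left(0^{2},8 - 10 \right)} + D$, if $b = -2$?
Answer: $- \frac{2265}{278} \approx -8.1475$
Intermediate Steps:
$D = - \frac{2265}{278}$ ($D = -7 + \frac{319}{-278} = -7 + 319 \left(- \frac{1}{278}\right) = -7 - \frac{319}{278} = - \frac{2265}{278} \approx -8.1475$)
$C{\left(I,L \right)} = - 6 I$ ($C{\left(I,L \right)} = - 2 \left(0 + 3\right) I = \left(-2\right) 3 I = - 6 I$)
$C{\left(0^{2},8 - 10 \right)} + D = - 6 \cdot 0^{2} - \frac{2265}{278} = \left(-6\right) 0 - \frac{2265}{278} = 0 - \frac{2265}{278} = - \frac{2265}{278}$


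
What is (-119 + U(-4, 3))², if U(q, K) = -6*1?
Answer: 15625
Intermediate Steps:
U(q, K) = -6
(-119 + U(-4, 3))² = (-119 - 6)² = (-125)² = 15625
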